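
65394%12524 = 2774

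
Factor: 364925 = 5^2 * 11^1 * 1327^1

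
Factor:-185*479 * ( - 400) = 35446000 = 2^4*5^3*37^1*479^1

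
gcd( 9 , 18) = 9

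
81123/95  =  81123/95= 853.93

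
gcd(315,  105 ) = 105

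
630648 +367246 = 997894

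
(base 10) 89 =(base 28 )35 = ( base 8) 131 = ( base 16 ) 59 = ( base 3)10022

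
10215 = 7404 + 2811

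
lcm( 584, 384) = 28032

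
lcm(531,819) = 48321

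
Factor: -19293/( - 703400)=2^ ( -3 ) * 3^1*5^( - 2 )*59^1*109^1*3517^( - 1) 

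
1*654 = 654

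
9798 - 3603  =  6195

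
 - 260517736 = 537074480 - 797592216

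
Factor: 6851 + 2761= 2^2 * 3^3 * 89^1  =  9612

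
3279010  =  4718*695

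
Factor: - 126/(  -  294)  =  3^1*7^(  -  1)=3/7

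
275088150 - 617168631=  -342080481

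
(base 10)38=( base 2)100110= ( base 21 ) 1h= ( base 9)42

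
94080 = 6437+87643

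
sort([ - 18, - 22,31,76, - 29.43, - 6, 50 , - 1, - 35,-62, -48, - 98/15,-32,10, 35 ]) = [ -62,  -  48, - 35, - 32, - 29.43, - 22, - 18, - 98/15, -6, -1,10,31 , 35, 50,76 ]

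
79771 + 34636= 114407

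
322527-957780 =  - 635253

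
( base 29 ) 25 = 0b111111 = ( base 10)63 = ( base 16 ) 3F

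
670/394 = 335/197= 1.70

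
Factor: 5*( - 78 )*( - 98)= 2^2*3^1  *  5^1 * 7^2*13^1=38220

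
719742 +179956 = 899698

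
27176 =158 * 172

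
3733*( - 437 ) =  - 1631321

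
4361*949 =4138589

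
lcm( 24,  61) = 1464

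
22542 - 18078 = 4464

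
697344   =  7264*96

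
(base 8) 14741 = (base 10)6625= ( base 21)f0a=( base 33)62P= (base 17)15FC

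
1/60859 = 1/60859  =  0.00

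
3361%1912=1449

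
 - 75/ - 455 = 15/91 = 0.16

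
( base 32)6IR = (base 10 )6747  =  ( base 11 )5084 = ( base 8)15133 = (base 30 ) 7er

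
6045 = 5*1209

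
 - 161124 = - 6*26854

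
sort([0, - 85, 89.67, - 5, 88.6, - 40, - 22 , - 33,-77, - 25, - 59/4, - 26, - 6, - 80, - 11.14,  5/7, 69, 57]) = [ - 85, - 80, - 77, - 40, - 33, - 26,  -  25, - 22, - 59/4  , - 11.14, - 6,-5, 0, 5/7  ,  57, 69 , 88.6, 89.67 ]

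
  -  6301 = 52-6353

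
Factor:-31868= - 2^2*31^1 * 257^1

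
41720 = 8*5215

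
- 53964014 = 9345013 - 63309027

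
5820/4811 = 1+1009/4811 = 1.21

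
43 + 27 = 70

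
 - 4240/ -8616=530/1077=0.49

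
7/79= 7/79 = 0.09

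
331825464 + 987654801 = 1319480265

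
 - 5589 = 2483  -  8072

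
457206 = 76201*6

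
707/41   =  17 + 10/41 = 17.24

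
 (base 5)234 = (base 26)2h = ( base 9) 76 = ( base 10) 69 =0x45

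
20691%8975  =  2741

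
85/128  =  85/128=0.66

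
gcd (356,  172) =4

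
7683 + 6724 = 14407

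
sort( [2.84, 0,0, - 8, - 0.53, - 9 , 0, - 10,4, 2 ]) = [ - 10 ,  -  9, - 8,-0.53,0, 0 , 0,  2,2.84, 4 ]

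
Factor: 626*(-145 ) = -2^1*5^1*29^1 * 313^1 =- 90770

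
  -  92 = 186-278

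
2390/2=1195 =1195.00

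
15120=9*1680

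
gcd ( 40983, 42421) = 719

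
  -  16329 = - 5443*3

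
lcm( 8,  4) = 8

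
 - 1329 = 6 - 1335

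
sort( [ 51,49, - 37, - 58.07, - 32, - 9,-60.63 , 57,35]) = [ - 60.63, - 58.07, -37 , - 32,- 9, 35, 49,51, 57] 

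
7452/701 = 10  +  442/701 =10.63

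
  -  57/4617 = - 1 + 80/81 = - 0.01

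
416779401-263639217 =153140184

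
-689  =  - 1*689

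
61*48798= 2976678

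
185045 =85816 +99229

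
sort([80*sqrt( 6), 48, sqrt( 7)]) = [ sqrt( 7), 48, 80*sqrt( 6)] 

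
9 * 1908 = 17172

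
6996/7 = 999 + 3/7  =  999.43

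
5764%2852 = 60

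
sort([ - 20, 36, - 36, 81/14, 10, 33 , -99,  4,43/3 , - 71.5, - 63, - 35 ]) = [ - 99 , - 71.5, - 63, - 36, - 35, - 20,4, 81/14, 10, 43/3, 33,36]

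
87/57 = 1 + 10/19 = 1.53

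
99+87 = 186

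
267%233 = 34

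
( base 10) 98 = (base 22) 4A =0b1100010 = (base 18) 58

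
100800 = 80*1260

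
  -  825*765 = -631125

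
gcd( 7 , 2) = 1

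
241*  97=23377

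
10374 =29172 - 18798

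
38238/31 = 1233+ 15/31  =  1233.48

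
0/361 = 0 = 0.00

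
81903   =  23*3561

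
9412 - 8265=1147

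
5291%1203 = 479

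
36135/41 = 36135/41 = 881.34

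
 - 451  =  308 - 759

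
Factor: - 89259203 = - 11^1*8114473^1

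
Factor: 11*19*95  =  19855 =5^1 * 11^1*19^2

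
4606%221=186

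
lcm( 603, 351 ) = 23517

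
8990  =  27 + 8963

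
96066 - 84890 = 11176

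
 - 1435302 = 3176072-4611374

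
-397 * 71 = -28187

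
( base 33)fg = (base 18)1A7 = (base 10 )511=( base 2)111111111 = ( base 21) 137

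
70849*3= 212547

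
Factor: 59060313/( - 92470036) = -2^ ( - 2)*3^3*13^1 * 19^( - 1) *168263^1*1216711^(-1)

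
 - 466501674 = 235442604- 701944278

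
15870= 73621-57751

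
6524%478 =310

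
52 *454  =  23608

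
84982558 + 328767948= 413750506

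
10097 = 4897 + 5200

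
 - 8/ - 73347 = 8/73347 = 0.00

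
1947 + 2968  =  4915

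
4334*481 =2084654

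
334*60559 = 20226706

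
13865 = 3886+9979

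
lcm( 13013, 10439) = 949949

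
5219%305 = 34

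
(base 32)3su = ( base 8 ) 7636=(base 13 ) 1a87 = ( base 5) 111443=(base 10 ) 3998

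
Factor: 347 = 347^1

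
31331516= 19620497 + 11711019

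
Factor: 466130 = 2^1*5^1*7^1*6659^1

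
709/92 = 7 + 65/92= 7.71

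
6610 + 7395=14005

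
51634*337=17400658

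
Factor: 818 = 2^1*409^1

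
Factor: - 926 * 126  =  -116676   =  - 2^2 *3^2*7^1*463^1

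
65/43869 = 65/43869 = 0.00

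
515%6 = 5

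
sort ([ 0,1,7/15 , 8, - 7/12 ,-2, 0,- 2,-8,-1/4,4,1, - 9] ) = [ - 9,-8,-2, - 2,-7/12,-1/4 , 0,0, 7/15,1,1,4, 8 ] 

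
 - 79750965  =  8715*( - 9151 )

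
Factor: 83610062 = 2^1 *4007^1 * 10433^1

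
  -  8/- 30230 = 4/15115 = 0.00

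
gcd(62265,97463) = 1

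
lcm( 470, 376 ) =1880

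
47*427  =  20069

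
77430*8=619440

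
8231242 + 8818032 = 17049274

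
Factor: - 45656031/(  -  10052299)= 3^1* 19^2*29^(  -  1)*251^( - 1)*1381^( - 1 )*42157^1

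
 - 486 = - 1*486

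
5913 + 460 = 6373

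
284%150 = 134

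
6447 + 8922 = 15369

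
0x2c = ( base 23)1L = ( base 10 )44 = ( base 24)1k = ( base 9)48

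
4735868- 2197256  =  2538612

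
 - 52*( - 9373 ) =487396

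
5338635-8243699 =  - 2905064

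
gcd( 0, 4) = 4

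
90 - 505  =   - 415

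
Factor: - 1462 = - 2^1*17^1*43^1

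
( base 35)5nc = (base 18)137C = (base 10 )6942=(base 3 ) 100112010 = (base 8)15436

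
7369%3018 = 1333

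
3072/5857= 3072/5857 = 0.52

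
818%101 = 10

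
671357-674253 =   -  2896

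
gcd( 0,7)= 7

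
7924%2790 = 2344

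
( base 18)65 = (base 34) 3b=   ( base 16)71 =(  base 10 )113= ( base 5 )423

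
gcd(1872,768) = 48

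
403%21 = 4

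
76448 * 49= 3745952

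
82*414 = 33948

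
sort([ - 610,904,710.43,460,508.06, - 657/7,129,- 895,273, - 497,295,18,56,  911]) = [ - 895, - 610, - 497, - 657/7,18 , 56, 129,273,295, 460 , 508.06,  710.43 , 904,911]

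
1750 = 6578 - 4828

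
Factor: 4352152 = 2^3*7^1*23^1 * 31^1*109^1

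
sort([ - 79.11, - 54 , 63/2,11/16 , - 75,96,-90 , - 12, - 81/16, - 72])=[ - 90, - 79.11, - 75, -72, - 54, - 12, - 81/16,11/16,63/2,96]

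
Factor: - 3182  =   - 2^1 * 37^1 * 43^1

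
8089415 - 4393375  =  3696040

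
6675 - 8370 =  - 1695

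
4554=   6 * 759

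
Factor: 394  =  2^1*197^1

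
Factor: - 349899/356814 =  - 253/258 = - 2^( - 1)*3^(-1 )*11^1*23^1*43^( - 1)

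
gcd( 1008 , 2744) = 56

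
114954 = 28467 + 86487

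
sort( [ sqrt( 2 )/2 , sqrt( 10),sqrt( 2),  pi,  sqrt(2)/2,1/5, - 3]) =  [ - 3, 1/5,sqrt(2 )/2,sqrt( 2)/2,  sqrt( 2), pi,sqrt( 10)] 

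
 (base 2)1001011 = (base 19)3i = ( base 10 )75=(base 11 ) 69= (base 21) 3C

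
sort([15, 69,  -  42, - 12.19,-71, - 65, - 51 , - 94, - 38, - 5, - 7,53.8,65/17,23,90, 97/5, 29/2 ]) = [-94, - 71,-65, - 51,-42, - 38, - 12.19,-7, - 5, 65/17,29/2,15,97/5,23,53.8,69, 90]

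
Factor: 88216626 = 2^1*3^1*14702771^1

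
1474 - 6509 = -5035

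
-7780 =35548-43328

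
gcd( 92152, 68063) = 1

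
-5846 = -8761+2915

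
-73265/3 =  - 73265/3 = - 24421.67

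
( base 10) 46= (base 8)56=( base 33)1D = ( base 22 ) 22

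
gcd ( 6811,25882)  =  1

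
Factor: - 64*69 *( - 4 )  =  17664 = 2^8*3^1 * 23^1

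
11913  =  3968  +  7945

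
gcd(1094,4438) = 2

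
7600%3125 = 1350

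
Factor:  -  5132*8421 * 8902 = -384713923944 = - 2^3 * 3^1 * 7^1 * 401^1 * 1283^1*4451^1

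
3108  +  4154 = 7262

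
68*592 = 40256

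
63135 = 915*69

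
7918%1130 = 8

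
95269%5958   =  5899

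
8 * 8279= 66232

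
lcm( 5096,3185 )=25480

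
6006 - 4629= 1377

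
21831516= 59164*369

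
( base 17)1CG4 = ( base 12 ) 5015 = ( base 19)14IC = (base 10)8657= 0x21d1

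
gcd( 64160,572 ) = 4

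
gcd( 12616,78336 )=8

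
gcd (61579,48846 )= 7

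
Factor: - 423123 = -3^1*141041^1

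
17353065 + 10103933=27456998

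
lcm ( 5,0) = 0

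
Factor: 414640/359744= 2^( - 2 )*5^1* 7^(-1)*11^( - 1)*71^1 =355/308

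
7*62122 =434854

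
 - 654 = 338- 992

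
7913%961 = 225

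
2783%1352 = 79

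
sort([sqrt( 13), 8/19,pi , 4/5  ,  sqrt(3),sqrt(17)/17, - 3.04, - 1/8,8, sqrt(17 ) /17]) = [ - 3.04, - 1/8 , sqrt( 17 ) /17,sqrt(17)/17,8/19,4/5, sqrt (3 ), pi,sqrt ( 13 ),8]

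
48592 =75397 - 26805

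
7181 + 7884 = 15065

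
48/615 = 16/205 = 0.08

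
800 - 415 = 385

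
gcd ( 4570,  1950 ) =10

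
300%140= 20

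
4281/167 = 25  +  106/167=25.63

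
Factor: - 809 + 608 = - 201 =- 3^1*67^1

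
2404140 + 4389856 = 6793996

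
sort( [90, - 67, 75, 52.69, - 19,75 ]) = [  -  67,  -  19, 52.69, 75, 75, 90 ] 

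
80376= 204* 394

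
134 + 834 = 968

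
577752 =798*724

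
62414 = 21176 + 41238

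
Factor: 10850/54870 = 3^ (-1) * 5^1*7^1*59^(  -  1 ) = 35/177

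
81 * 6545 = 530145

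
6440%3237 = 3203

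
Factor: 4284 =2^2 * 3^2*7^1*17^1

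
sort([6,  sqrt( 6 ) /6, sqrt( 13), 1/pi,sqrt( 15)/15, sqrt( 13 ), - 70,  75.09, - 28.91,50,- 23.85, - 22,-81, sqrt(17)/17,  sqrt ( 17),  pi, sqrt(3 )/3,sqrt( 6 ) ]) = [ - 81 ,-70, -28.91, - 23.85, - 22, sqrt(17) /17, sqrt(15) /15,  1/pi,sqrt (6 ) /6,sqrt(3)/3,sqrt(6),pi,sqrt ( 13 )  ,  sqrt(13 ), sqrt(17),6,50, 75.09 ]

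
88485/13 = 6806 + 7/13=6806.54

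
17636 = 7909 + 9727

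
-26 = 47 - 73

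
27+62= 89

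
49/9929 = 49/9929 = 0.00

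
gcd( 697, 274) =1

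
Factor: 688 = 2^4*43^1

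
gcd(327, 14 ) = 1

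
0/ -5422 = 0/1 = -0.00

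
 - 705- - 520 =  - 185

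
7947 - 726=7221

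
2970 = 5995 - 3025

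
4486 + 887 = 5373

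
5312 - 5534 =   -  222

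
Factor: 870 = 2^1*3^1 * 5^1*29^1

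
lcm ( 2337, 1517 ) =86469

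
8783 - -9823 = 18606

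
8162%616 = 154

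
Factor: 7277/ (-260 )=-2^( - 2)*5^ ( - 1)*13^(- 1 ) * 19^1* 383^1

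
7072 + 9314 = 16386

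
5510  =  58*95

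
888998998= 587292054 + 301706944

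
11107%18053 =11107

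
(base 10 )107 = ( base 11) 98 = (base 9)128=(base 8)153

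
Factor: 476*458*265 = 57772120 = 2^3*5^1 *7^1*17^1*53^1*229^1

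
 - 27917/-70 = 27917/70=398.81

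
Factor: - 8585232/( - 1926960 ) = 5^( - 1 )*7^( - 1 )*31^( - 1 ) *37^(-1) *178859^1  =  178859/40145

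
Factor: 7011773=1699^1*4127^1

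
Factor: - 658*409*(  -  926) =249206972  =  2^2*7^1*47^1*409^1*463^1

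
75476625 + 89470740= 164947365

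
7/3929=7/3929 = 0.00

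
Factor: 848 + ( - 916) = - 68 = - 2^2*17^1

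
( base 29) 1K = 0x31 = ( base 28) 1l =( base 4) 301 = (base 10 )49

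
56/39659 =56/39659=   0.00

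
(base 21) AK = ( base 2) 11100110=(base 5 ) 1410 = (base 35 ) 6k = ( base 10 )230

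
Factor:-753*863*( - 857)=556912023 = 3^1*251^1*857^1*863^1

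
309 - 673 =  - 364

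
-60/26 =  - 3 + 9/13  =  -2.31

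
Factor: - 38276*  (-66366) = 2^3*3^3*7^1*1229^1* 1367^1 =2540225016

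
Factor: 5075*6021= 3^3  *5^2*7^1*29^1*223^1 = 30556575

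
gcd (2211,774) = 3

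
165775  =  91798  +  73977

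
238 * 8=1904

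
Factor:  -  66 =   -  2^1*3^1*11^1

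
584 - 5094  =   - 4510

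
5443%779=769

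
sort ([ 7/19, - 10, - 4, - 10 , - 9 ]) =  [ - 10, - 10, - 9, - 4, 7/19]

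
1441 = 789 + 652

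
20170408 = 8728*2311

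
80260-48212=32048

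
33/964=33/964 = 0.03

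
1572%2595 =1572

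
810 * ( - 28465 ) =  - 23056650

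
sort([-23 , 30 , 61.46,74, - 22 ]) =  [-23, -22, 30, 61.46 , 74 ] 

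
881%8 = 1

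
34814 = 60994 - 26180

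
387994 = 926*419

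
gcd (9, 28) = 1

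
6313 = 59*107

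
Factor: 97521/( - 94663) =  - 3^1* 181^( - 1)*523^( - 1) * 32507^1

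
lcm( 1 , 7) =7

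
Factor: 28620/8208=2^(  -  2)*5^1 * 19^(- 1)*53^1 = 265/76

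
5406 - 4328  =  1078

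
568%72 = 64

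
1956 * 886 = 1733016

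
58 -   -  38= 96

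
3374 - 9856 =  - 6482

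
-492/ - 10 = 246/5 = 49.20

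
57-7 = 50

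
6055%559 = 465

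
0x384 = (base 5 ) 12100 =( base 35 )pp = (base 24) 1dc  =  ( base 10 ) 900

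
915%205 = 95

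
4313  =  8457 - 4144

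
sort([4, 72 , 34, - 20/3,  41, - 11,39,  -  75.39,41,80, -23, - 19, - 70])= [ - 75.39, - 70, - 23, - 19, - 11, - 20/3, 4, 34, 39,41, 41, 72, 80 ] 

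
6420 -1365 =5055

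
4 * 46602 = 186408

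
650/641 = 650/641 =1.01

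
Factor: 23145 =3^1*5^1 * 1543^1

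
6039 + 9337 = 15376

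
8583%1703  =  68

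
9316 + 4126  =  13442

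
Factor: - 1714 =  - 2^1*857^1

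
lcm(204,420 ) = 7140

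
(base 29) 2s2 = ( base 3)10102110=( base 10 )2496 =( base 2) 100111000000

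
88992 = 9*9888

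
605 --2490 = 3095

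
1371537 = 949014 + 422523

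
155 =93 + 62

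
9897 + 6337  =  16234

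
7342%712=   222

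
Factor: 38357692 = 2^2*9589423^1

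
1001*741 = 741741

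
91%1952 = 91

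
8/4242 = 4/2121  =  0.00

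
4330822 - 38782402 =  -34451580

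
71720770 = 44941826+26778944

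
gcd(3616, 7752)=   8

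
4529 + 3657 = 8186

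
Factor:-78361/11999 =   -  13^( - 2)*23^1 * 71^( - 1)*3407^1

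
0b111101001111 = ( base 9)5334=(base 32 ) 3qf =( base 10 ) 3919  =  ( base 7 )14266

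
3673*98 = 359954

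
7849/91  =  86 + 23/91 = 86.25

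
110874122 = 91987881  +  18886241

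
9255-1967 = 7288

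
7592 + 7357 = 14949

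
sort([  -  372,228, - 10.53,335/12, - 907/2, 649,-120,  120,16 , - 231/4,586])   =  [ - 907/2, - 372, - 120,-231/4, - 10.53, 16, 335/12,120,228,586,649]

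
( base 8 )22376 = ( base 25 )f3k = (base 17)1FD1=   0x24fe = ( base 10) 9470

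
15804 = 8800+7004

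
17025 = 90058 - 73033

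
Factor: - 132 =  - 2^2*3^1 * 11^1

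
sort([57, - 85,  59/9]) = [ - 85, 59/9, 57]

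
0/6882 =0 = 0.00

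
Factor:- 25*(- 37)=5^2 * 37^1 = 925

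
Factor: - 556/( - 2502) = 2/9 = 2^1 * 3^ ( - 2 ) 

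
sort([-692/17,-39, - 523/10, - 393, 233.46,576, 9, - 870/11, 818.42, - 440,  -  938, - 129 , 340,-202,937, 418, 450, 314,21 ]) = [-938, -440,-393, - 202,-129,-870/11,-523/10,-692/17, - 39,9, 21, 233.46,314,340 , 418,450,576, 818.42, 937 ] 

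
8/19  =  8/19 = 0.42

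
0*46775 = 0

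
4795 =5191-396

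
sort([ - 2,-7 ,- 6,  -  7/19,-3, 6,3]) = [ - 7, - 6, - 3, - 2, - 7/19,3,6]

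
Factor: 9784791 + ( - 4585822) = 61^1 *85229^1 =5198969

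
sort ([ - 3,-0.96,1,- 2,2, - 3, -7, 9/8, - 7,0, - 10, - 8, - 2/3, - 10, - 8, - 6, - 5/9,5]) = [  -  10, - 10, - 8, - 8,-7, - 7, - 6,  -  3, - 3, - 2, - 0.96,- 2/3, - 5/9,0,1, 9/8,2 , 5 ] 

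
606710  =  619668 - 12958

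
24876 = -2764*( - 9)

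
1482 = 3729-2247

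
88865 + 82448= 171313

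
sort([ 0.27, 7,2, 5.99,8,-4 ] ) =[  -  4,0.27,2,5.99,7  ,  8 ]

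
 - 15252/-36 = 1271/3= 423.67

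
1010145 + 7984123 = 8994268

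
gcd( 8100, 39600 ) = 900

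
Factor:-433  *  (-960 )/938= 2^5*3^1*5^1*7^( - 1 ) *67^( - 1 )*433^1 =207840/469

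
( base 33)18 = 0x29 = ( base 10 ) 41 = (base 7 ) 56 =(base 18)25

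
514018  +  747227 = 1261245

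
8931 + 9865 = 18796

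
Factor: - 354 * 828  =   - 2^3*3^3*23^1* 59^1 = -  293112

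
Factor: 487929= 3^1*13^1 * 12511^1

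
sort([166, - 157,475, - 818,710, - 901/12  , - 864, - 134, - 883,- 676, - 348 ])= [ - 883, - 864  , - 818, - 676, - 348, - 157, - 134, - 901/12, 166 , 475, 710] 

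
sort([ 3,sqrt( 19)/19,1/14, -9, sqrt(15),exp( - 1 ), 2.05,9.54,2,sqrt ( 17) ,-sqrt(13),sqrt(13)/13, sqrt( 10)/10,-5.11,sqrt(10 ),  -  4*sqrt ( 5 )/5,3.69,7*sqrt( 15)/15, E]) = [  -  9,  -  5.11, - sqrt( 13 ), - 4*sqrt( 5)/5,1/14,sqrt( 19 )/19,sqrt( 13)/13,sqrt( 10 ) /10,exp(  -  1),7* sqrt( 15 ) /15, 2,2.05,E,3,sqrt (10),3.69,sqrt( 15 ),sqrt(17), 9.54]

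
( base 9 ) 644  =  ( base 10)526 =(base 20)166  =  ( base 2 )1000001110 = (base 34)fg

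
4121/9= 4121/9 = 457.89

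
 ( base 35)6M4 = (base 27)B3O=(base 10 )8124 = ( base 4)1332330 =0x1fbc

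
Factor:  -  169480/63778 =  - 380/143 = - 2^2 *5^1*11^ ( - 1)*13^( - 1 ) * 19^1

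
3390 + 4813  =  8203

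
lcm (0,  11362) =0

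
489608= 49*9992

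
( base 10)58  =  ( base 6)134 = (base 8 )72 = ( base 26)26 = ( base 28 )22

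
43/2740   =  43/2740 =0.02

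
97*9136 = 886192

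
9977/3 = 3325 + 2/3 = 3325.67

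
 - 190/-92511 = 10/4869   =  0.00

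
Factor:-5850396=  - 2^2*3^2*163^1*997^1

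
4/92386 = 2/46193 = 0.00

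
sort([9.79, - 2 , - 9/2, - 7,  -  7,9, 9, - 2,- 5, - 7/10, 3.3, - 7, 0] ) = [ - 7, - 7, - 7, - 5, - 9/2, - 2,-2, - 7/10,  0,3.3,9, 9,9.79] 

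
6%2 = 0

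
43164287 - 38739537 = 4424750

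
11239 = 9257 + 1982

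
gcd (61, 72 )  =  1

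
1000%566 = 434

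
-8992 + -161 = -9153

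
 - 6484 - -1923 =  -4561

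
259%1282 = 259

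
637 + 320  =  957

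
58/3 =19 + 1/3 = 19.33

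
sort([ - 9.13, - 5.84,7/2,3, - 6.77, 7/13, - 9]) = [ - 9.13, - 9, - 6.77, - 5.84, 7/13, 3, 7/2 ] 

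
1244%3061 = 1244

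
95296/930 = 102+218/465 = 102.47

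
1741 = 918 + 823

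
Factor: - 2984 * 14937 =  - 44572008 = -2^3*3^1 * 13^1*373^1 * 383^1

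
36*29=1044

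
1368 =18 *76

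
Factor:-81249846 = -2^1*3^1*23^1*588767^1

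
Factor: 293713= 7^1 * 41959^1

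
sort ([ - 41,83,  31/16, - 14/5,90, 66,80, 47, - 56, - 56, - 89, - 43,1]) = [-89, - 56,-56,-43,-41, - 14/5,1,31/16,47,66,80, 83,90 ]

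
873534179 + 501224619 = 1374758798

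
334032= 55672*6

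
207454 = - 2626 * ( -79)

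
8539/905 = 8539/905 = 9.44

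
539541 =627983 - 88442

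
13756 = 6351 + 7405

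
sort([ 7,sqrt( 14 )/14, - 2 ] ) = [ - 2,sqrt( 14)/14,7]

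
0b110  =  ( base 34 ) 6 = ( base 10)6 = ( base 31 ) 6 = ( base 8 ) 6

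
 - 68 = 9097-9165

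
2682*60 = 160920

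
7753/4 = 1938 + 1/4 = 1938.25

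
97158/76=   48579/38=1278.39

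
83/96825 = 83/96825 = 0.00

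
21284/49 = 434 + 18/49 = 434.37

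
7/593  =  7/593  =  0.01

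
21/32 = 21/32 = 0.66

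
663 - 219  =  444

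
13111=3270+9841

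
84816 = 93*912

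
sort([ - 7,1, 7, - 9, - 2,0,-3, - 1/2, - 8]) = [-9, - 8 ,-7,-3, - 2, - 1/2, 0,1 , 7]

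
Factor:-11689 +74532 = 62843 = 11^1*29^1*197^1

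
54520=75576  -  21056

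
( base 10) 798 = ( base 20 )1ji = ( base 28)10e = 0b1100011110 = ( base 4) 30132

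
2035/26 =78 +7/26  =  78.27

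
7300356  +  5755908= 13056264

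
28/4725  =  4/675 = 0.01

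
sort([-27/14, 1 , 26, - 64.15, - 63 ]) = [ - 64.15,-63,- 27/14, 1,26]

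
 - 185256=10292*(-18 ) 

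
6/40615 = 6/40615 = 0.00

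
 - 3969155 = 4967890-8937045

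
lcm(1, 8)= 8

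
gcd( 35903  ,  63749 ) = 7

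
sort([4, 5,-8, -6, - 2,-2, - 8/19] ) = [ - 8, - 6, - 2,-2 , - 8/19, 4,5]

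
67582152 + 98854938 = 166437090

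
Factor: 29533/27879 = 3^(-1) * 7^1*4219^1*9293^(-1)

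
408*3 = 1224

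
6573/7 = 939 = 939.00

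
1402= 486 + 916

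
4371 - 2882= 1489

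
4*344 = 1376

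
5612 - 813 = 4799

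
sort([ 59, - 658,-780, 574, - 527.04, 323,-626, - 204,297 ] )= [ - 780,-658, - 626, - 527.04,-204, 59,297, 323,574]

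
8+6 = 14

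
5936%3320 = 2616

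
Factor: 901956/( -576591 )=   -  2^2*11^1*71^ ( - 1 )*2707^( - 1)*6833^1 = - 300652/192197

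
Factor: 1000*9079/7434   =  2^2*3^( - 2) *5^3*59^(-1 )* 1297^1 = 648500/531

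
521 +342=863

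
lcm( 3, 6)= 6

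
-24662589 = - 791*31179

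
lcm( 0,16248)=0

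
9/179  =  9/179 = 0.05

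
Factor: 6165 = 3^2*5^1 *137^1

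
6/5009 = 6/5009 = 0.00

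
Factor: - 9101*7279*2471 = -163694308309 = - 7^1*19^1*29^1*251^1*353^1*479^1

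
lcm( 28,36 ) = 252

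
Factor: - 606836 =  - 2^2*211^1*719^1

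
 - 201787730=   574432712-776220442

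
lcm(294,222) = 10878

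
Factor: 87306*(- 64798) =-2^2*3^1*179^1*181^1*14551^1=- 5657254188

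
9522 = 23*414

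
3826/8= 478 + 1/4 =478.25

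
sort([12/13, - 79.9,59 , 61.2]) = [ - 79.9 , 12/13, 59 , 61.2 ] 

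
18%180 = 18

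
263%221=42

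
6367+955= 7322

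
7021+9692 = 16713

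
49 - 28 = 21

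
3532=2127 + 1405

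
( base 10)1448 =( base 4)112220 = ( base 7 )4136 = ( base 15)668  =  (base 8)2650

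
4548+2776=7324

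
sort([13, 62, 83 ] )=[13, 62,  83 ] 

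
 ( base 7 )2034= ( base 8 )1307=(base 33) li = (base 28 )pb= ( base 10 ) 711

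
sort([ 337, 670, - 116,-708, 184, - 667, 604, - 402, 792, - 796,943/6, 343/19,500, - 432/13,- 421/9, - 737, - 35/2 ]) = [- 796,- 737,-708,-667, - 402, - 116, - 421/9,-432/13, - 35/2, 343/19, 943/6,184,337,500,604, 670, 792]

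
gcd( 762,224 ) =2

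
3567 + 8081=11648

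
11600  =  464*25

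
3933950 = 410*9595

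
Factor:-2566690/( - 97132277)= 2^1*5^1*7^1*11^(  -  1 )*37^1*991^1 * 2207^(-1 )*4001^( - 1)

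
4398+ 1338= 5736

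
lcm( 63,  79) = 4977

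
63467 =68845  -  5378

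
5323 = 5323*1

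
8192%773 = 462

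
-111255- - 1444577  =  1333322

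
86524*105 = 9085020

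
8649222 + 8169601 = 16818823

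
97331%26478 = 17897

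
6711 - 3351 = 3360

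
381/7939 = 381/7939 = 0.05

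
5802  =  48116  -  42314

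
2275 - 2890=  - 615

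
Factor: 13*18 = 2^1*3^2*13^1 = 234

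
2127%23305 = 2127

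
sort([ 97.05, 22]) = [ 22, 97.05]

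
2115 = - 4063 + 6178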